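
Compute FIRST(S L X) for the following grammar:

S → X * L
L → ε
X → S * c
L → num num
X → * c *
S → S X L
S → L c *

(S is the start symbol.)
FIRST sets of the non-terminals involved (from the grammar, by fixed-point iteration):
  FIRST(S) = { '*', 'c', 'num' }

To compute FIRST(S L X), process the symbols left to right:
Symbol S is a non-terminal. Add FIRST(S) \ {ε} = { '*', 'c', 'num' }
S is not nullable (ε ∉ FIRST(S)), so stop here.
FIRST(S L X) = { '*', 'c', 'num' }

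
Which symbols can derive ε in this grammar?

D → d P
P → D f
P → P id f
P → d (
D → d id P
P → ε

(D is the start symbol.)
A non-terminal is nullable if it can derive ε (the empty string): either it has an ε-production, or it has a production whose right-hand side consists entirely of nullable non-terminals.

ε-productions: P → ε
So P is immediately nullable.
No further non-terminal can be added: every production for the remaining non-terminals contains a terminal or a non-nullable non-terminal.
Nullable = { 'P' }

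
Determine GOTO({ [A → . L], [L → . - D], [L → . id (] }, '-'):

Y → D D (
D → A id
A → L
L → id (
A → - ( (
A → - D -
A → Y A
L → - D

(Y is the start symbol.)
{ [A → . - ( (], [A → . - D -], [A → . L], [A → . Y A], [D → . A id], [L → - . D], [L → . - D], [L → . id (], [Y → . D D (] }

GOTO(I, '-') = CLOSURE({ [A → αX.β] : [A → α.Xβ] ∈ I, X = '-' })

Items with dot before '-', with the dot advanced:
  [L → . - D] → [L → - . D]
Closure of the advanced items:
  [L → - . D] has the dot before D: add [D → . A id]
  [D → . A id] has the dot before A: add [A → . L], [A → . - ( (], [A → . - D -], [A → . Y A]
  [A → . L] has the dot before L: add [L → . id (], [L → . - D]
  [A → . Y A] has the dot before Y: add [Y → . D D (]

GOTO = { [A → . - ( (], [A → . - D -], [A → . L], [A → . Y A], [D → . A id], [L → - . D], [L → . - D], [L → . id (], [Y → . D D (] }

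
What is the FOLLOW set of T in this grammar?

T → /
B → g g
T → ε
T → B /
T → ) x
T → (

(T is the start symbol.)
T is the start symbol, so $ ∈ FOLLOW(T).
T does not occur on any right-hand side.

Taking the union: FOLLOW(T) = { $ }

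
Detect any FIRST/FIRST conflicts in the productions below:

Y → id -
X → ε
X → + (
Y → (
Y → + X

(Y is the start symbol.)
Productions for Y:
  Y → id -: FIRST = { 'id' }
  Y → (: FIRST = { '(' }
  Y → + X: FIRST = { '+' }
Productions for X:
  X → ε: FIRST = { ε }
  X → + (: FIRST = { '+' }

All alternatives of each non-terminal have pairwise disjoint FIRST sets.

Answer: No FIRST/FIRST conflicts.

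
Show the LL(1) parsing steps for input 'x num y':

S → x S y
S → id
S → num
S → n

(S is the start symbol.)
LL(1) parsing maintains a stack (initially the start symbol over $) and the input. At each step: if the stack top is a terminal, match it against the current input token; if it is a non-terminal N, replace it with the RHS of M[N, lookahead] (the unique production whose predict set contains the lookahead).

Stack is shown with the top on the left.

Stack    Input      Action
--------------------------
S $      x num y $  output S → x S y
x S y $  x num y $  match 'x'
S y $    num y $    output S → num
num y $  num y $    match 'num'
y $      y $        match 'y'
$        $          accept

The string is accepted.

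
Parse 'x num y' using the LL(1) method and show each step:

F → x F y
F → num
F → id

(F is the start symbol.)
Stack is shown with the top on the left.

Stack    Input      Action
--------------------------
F $      x num y $  output F → x F y
x F y $  x num y $  match 'x'
F y $    num y $    output F → num
num y $  num y $    match 'num'
y $      y $        match 'y'
$        $          accept

The string is accepted.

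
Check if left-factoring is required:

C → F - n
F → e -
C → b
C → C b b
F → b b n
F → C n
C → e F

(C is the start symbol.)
No, left-factoring is not needed

Left-factoring is needed when two productions for the same non-terminal
share a common prefix on the right-hand side.

Productions for C:
  C → F - n
  C → b
  C → C b b
  C → e F
Productions for F:
  F → e -
  F → b b n
  F → C n

No common prefixes found.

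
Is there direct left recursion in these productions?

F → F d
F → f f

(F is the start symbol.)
Direct left recursion occurs when N → N α for some non-terminal N (the right-hand side begins with the left-hand side itself).

F → F d: LEFT RECURSIVE (starts with F)
F → f f: starts with f

The grammar has direct left recursion on: F.

Answer: Yes, F is left-recursive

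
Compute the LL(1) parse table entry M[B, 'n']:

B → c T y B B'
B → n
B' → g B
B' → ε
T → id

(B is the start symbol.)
B → n

To find M[B, 'n'], we find productions for B where 'n' is in the predict set (PREDICT(N → α) = (FIRST(α) \ {ε}) ∪ (FOLLOW(N) if α ⇒* ε)).

B → c T y B B': PREDICT = { 'c' }
B → n: PREDICT = { 'n' }
  'n' is in predict set, so this production goes in M[B, 'n']

M[B, 'n'] = B → n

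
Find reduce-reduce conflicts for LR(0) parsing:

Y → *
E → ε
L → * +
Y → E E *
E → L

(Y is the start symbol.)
Augment with Y' → Y and build the canonical LR(0) collection (I0 = CLOSURE({[Y' → . Y]}), then GOTO on every symbol after a dot until no new states appear). It has 9 states:
  I0: { [E → . L], [E → .], [L → . * +], [Y → . *], [Y → . E E *], [Y' → . Y] }  — shift, reduce
  I1: { [L → * . +], [Y → * .] }  — shift, reduce
  I2: { [E → . L], [E → .], [L → . * +], [Y → E . E *] }  — shift, reduce
  I3: { [E → L .] }  — reduce
  I4: { [Y' → Y .] }  — accept
  I5: { [L → * . +] }  — shift
  I6: { [Y → E E . *] }  — shift
  I7: { [Y → E E * .] }  — reduce
  I8: { [L → * + .] }  — reduce

No state contains more than one complete item.

Answer: No reduce-reduce conflicts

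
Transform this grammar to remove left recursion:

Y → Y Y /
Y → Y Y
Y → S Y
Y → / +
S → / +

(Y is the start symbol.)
Y is directly left-recursive. The standard transformation for
  A → A α₁ | ... | A α_m | β₁ | ... | β_n
is
  A  → β₁ A' | ... | β_n A'
  A' → α₁ A' | ... | α_m A' | ε

Y → S Y becomes Y → S Y Y'
Y → / + becomes Y → / + Y'
Y → Y Y / becomes Y' → Y / Y'
Y → Y Y becomes Y' → Y Y'
Add Y' → ε

Productions for other non-terminals are unchanged:
  S → / +

Resulting grammar:
Y → S Y Y'
Y → / + Y'
Y' → Y / Y'
Y' → Y Y'
Y' → ε
S → / +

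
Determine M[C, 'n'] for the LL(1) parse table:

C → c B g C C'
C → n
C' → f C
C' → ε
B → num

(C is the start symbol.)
C → n

To find M[C, 'n'], we find productions for C where 'n' is in the predict set (PREDICT(N → α) = (FIRST(α) \ {ε}) ∪ (FOLLOW(N) if α ⇒* ε)).

C → c B g C C': PREDICT = { 'c' }
C → n: PREDICT = { 'n' }
  'n' is in predict set, so this production goes in M[C, 'n']

M[C, 'n'] = C → n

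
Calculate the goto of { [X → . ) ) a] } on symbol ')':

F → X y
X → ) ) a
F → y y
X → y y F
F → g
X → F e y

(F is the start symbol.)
GOTO(I, ')') = CLOSURE({ [A → αX.β] : [A → α.Xβ] ∈ I, X = ')' })

Items with dot before ')', with the dot advanced:
  [X → . ) ) a] → [X → ) . ) a]
Closure adds nothing (no advanced item has the dot before a non-terminal).

GOTO = { [X → ) . ) a] }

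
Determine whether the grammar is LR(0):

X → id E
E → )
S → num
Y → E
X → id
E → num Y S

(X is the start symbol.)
Augment with X' → X and build the canonical LR(0) collection (I0 = CLOSURE({[X' → . X]}), then GOTO on every symbol after a dot until no new states appear). It has 10 states:
  I0: { [X → . id E], [X → . id], [X' → . X] }  — shift
  I1: { [X' → X .] }  — accept
  I2: { [E → . )], [E → . num Y S], [X → id . E], [X → id .] }  — shift, reduce
  I3: { [E → ) .] }  — reduce
  I4: { [X → id E .] }  — reduce
  I5: { [E → . )], [E → . num Y S], [E → num . Y S], [Y → . E] }  — shift
  I6: { [Y → E .] }  — reduce
  I7: { [E → num Y . S], [S → . num] }  — shift
  I8: { [E → num Y S .] }  — reduce
  I9: { [S → num .] }  — reduce

Conflict in state I2:
  Shift-reduce conflict between [X → id .] and [E → . )]
So the grammar is NOT LR(0).

Answer: No. Shift-reduce conflict between [X → id .] and [E → . )]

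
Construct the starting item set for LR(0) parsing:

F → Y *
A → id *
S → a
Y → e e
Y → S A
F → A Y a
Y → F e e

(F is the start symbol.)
First, augment the grammar with F' → F
I₀ = CLOSURE({ [F' → . F] }):
  [F' → . F] has the dot before F: add [F → . Y *], [F → . A Y a]
  [F → . Y *] has the dot before Y: add [Y → . e e], [Y → . S A], [Y → . F e e]
  [F → . A Y a] has the dot before A: add [A → . id *]
  [Y → . S A] has the dot before S: add [S → . a]
No further items can be added.

I₀ = { [A → . id *], [F → . A Y a], [F → . Y *], [F' → . F], [S → . a], [Y → . F e e], [Y → . S A], [Y → . e e] }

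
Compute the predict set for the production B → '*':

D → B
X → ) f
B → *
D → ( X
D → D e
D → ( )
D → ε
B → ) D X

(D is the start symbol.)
PREDICT(B → '*') = (FIRST(RHS) \ {ε}) ∪ (FOLLOW(B) if ε ∈ FIRST(RHS), i.e. RHS ⇒* ε)
FIRST('*') = { '*' }
ε ∉ FIRST('*'), so FOLLOW(B) is not added.
PREDICT(B → '*') = { '*' }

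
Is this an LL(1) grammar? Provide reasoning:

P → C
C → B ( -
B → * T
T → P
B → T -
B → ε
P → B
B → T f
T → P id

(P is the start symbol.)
No. Predict set conflict for P: { '(', '*', '-', 'f', 'id' }

A grammar is LL(1) if for each non-terminal N with multiple productions, the predict sets of those productions are pairwise disjoint, where PREDICT(N → α) = (FIRST(α) \ {ε}) ∪ (FOLLOW(N) if α ⇒* ε).

Relevant sets:
  FIRST(C) = { '(', '*', '-', 'f', 'id' }
  FIRST(B) = { '(', '*', '-', 'f', 'id', ε }
  FIRST(T) = { '(', '*', '-', 'f', 'id', ε }
  FIRST(P) = { '(', '*', '-', 'f', 'id', ε }
  FOLLOW(P) = { $, '(', '-', 'f', 'id' }
  FOLLOW(B) = { $, '(', '-', 'f', 'id' }
  FOLLOW(T) = { $, '(', '-', 'f', 'id' }

For P:
  PREDICT(P → C) = { '(', '*', '-', 'f', 'id' }
  PREDICT(P → B) = { $, '(', '*', '-', 'f', 'id' }
For B:
  PREDICT(B → '*' T) = { '*' }
  PREDICT(B → T '-') = { '(', '*', '-', 'f', 'id' }
  PREDICT(B → ε) = { $, '(', '-', 'f', 'id' }
  PREDICT(B → T f) = { '(', '*', '-', 'f', 'id' }
For T:
  PREDICT(T → P) = { $, '(', '*', '-', 'f', 'id' }
  PREDICT(T → P id) = { '(', '*', '-', 'f', 'id' }
C has a single production, so nothing to check there.

Conflict found: Predict set conflict for P: { '(', '*', '-', 'f', 'id' }
The grammar is NOT LL(1).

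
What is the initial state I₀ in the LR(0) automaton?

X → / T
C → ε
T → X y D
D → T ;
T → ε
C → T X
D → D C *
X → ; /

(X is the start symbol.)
First, augment the grammar with X' → X
I₀ = CLOSURE({ [X' → . X] }):
  [X' → . X] has the dot before X: add [X → . / T], [X → . ; /]
No further items can be added.

I₀ = { [X → . / T], [X → . ; /], [X' → . X] }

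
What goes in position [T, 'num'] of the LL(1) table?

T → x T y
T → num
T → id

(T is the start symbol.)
To find M[T, 'num'], we find productions for T where 'num' is in the predict set (PREDICT(N → α) = (FIRST(α) \ {ε}) ∪ (FOLLOW(N) if α ⇒* ε)).

T → x T y: PREDICT = { 'x' }
T → num: PREDICT = { 'num' }
  'num' is in predict set, so this production goes in M[T, 'num']
T → id: PREDICT = { 'id' }

M[T, 'num'] = T → num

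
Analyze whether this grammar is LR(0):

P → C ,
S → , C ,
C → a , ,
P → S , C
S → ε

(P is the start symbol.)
No. Shift-reduce conflict between [S → .] and [C → . a , ,]

A grammar is LR(0) if no state in the canonical LR(0) collection has:
  - both a shift item (dot before a terminal) and a complete item (shift-reduce conflict), or
  - two or more complete items (reduce-reduce conflict; the accept item [P' → P .] counts as a complete item here).

Augment with P' → P and build the canonical LR(0) collection (I0 = CLOSURE({[P' → . P]}), then GOTO on every symbol after a dot until no new states appear). It has 13 states:
  I0: { [C → . a , ,], [P → . C ,], [P → . S , C], [P' → . P], [S → . , C ,], [S → .] }  — shift, reduce
  I1: { [C → . a , ,], [S → , . C ,] }  — shift
  I2: { [P → C . ,] }  — shift
  I3: { [P' → P .] }  — accept
  I4: { [P → S . , C] }  — shift
  I5: { [C → a . , ,] }  — shift
  I6: { [C → a , . ,] }  — shift
  I7: { [C → a , , .] }  — reduce
  I8: { [C → . a , ,], [P → S , . C] }  — shift
  I9: { [P → S , C .] }  — reduce
  I10: { [P → C , .] }  — reduce
  I11: { [S → , C . ,] }  — shift
  I12: { [S → , C , .] }  — reduce

Conflict in state I0:
  Shift-reduce conflict between [S → .] and [C → . a , ,]
So the grammar is NOT LR(0).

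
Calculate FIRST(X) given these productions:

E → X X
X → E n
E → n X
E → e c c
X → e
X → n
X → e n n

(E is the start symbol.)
FIRST sets of the other non-terminals involved (by the same procedure, iterated to a fixed point):
  FIRST(E) = { 'e', 'n' }

From X → E n:
  - E is a non-terminal: add FIRST(E) \ {ε} = { 'e', 'n' }
    E is not nullable, so stop
From X → e:
  - e is a terminal: add 'e' and stop
From X → n:
  - n is a terminal: add 'n' and stop
From X → e n n:
  - e is a terminal: add 'e' and stop

Collecting: FIRST(X) = { 'e', 'n' }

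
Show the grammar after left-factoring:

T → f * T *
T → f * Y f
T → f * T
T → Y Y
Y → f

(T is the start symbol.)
Left-factoring transforms A → αβ₁ | αβ₂ into A → αA' and A' → β₁ | β₂
(α is the longest common prefix among the alternatives). Repeat until
no nonterminal has two alternatives with a common prefix.

Round 1: T has alternatives sharing prefix 'f *'. Introduce T': T → f * T'
  Add: T' → T *
  Add: T' → Y f
  Add: T' → T

Round 2: T' has alternatives sharing prefix 'T'. Introduce T'': T' → T T''
  Add: T'' → *
  Add: T'' → ε

No remaining common prefixes — done.

Resulting grammar:
T → f * T'
T' → T T''
T'' → *
T'' → ε
T' → Y f
T → Y Y
Y → f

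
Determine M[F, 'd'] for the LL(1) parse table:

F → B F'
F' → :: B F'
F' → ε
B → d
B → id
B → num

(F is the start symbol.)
To find M[F, 'd'], we find productions for F where 'd' is in the predict set (PREDICT(N → α) = (FIRST(α) \ {ε}) ∪ (FOLLOW(N) if α ⇒* ε)).

Relevant sets:
  FIRST(B) = { 'd', 'id', 'num' }

F → B F': PREDICT = { 'd', 'id', 'num' }
  'd' is in predict set, so this production goes in M[F, 'd']

M[F, 'd'] = F → B F'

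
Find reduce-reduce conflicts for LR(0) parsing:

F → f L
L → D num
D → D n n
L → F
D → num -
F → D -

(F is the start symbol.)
No reduce-reduce conflicts

Augment with F' → F and build the canonical LR(0) collection (I0 = CLOSURE({[F' → . F]}), then GOTO on every symbol after a dot until no new states appear). It has 13 states:
  I0: { [D → . D n n], [D → . num -], [F → . D -], [F → . f L], [F' → . F] }  — shift
  I1: { [D → D . n n], [F → D . -] }  — shift
  I2: { [F' → F .] }  — accept
  I3: { [D → . D n n], [D → . num -], [F → . D -], [F → . f L], [F → f . L], [L → . D num], [L → . F] }  — shift
  I4: { [D → num . -] }  — shift
  I5: { [D → num - .] }  — reduce
  I6: { [D → D . n n], [F → D . -], [L → D . num] }  — shift
  I7: { [L → F .] }  — reduce
  I8: { [F → f L .] }  — reduce
  I9: { [F → D - .] }  — reduce
  I10: { [D → D n . n] }  — shift
  I11: { [L → D num .] }  — reduce
  I12: { [D → D n n .] }  — reduce

No state contains more than one complete item.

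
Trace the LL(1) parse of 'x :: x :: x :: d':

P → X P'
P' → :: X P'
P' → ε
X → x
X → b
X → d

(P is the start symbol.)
LL(1) parsing maintains a stack (initially the start symbol over $) and the input. At each step: if the stack top is a terminal, match it against the current input token; if it is a non-terminal N, replace it with the RHS of M[N, lookahead] (the unique production whose predict set contains the lookahead).

Stack is shown with the top on the left.

Stack      Input               Action
-------------------------------------
P $        x :: x :: x :: d $  output P → X P'
X P' $     x :: x :: x :: d $  output X → x
x P' $     x :: x :: x :: d $  match 'x'
P' $       :: x :: x :: d $    output P' → :: X P'
:: X P' $  :: x :: x :: d $    match '::'
X P' $     x :: x :: d $       output X → x
x P' $     x :: x :: d $       match 'x'
P' $       :: x :: d $         output P' → :: X P'
:: X P' $  :: x :: d $         match '::'
X P' $     x :: d $            output X → x
x P' $     x :: d $            match 'x'
P' $       :: d $              output P' → :: X P'
:: X P' $  :: d $              match '::'
X P' $     d $                 output X → d
d P' $     d $                 match 'd'
P' $       $                   output P' → ε
$          $                   accept

The string is accepted.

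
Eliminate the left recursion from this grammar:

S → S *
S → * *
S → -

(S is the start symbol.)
S → * * S'
S → - S'
S' → * S'
S' → ε

S is directly left-recursive. The standard transformation for
  A → A α₁ | ... | A α_m | β₁ | ... | β_n
is
  A  → β₁ A' | ... | β_n A'
  A' → α₁ A' | ... | α_m A' | ε

S → * * becomes S → * * S'
S → - becomes S → - S'
S → S * becomes S' → * S'
Add S' → ε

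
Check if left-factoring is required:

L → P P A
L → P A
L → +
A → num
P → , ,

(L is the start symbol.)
Yes, L has productions with common prefix 'P'

Left-factoring is needed when two productions for the same non-terminal
share a common prefix on the right-hand side.

Productions for L:
  L → P P A
  L → P A
  L → +

Found common prefix 'P' in productions for L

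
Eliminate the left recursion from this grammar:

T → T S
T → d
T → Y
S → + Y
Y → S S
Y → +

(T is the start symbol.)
T is directly left-recursive. The standard transformation for
  A → A α₁ | ... | A α_m | β₁ | ... | β_n
is
  A  → β₁ A' | ... | β_n A'
  A' → α₁ A' | ... | α_m A' | ε

T → d becomes T → d T'
T → Y becomes T → Y T'
T → T S becomes T' → S T'
Add T' → ε

Productions for other non-terminals are unchanged:
  S → + Y
  Y → S S
  Y → +

Resulting grammar:
T → d T'
T → Y T'
T' → S T'
T' → ε
S → + Y
Y → S S
Y → +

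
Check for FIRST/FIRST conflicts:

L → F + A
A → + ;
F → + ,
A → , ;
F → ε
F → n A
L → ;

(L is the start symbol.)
A FIRST/FIRST conflict occurs when two productions N → α and N → β for the same non-terminal have FIRST(α) ∩ FIRST(β) ≠ ∅ (with ε ∈ FIRST of a nullable right-hand side, so two nullable alternatives also conflict).

FIRST sets of the non-terminals at (or reachable through a nullable prefix from) the front of some alternative:
  FIRST(F) = { '+', 'n', ε }

Productions for L:
  L → F + A: FIRST = { '+', 'n' }
  L → ;: FIRST = { ';' }
Productions for A:
  A → + ;: FIRST = { '+' }
  A → , ;: FIRST = { ',' }
Productions for F:
  F → + ,: FIRST = { '+' }
  F → ε: FIRST = { ε }
  F → n A: FIRST = { 'n' }

All alternatives of each non-terminal have pairwise disjoint FIRST sets.

Answer: No FIRST/FIRST conflicts.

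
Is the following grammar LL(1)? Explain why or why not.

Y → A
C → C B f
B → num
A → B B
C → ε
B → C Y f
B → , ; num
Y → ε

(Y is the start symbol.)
A grammar is LL(1) if for each non-terminal N with multiple productions, the predict sets of those productions are pairwise disjoint, where PREDICT(N → α) = (FIRST(α) \ {ε}) ∪ (FOLLOW(N) if α ⇒* ε).

Relevant sets:
  FIRST(A) = { ',', 'f', 'num' }
  FIRST(C) = { ',', 'f', 'num', ε }
  FIRST(B) = { ',', 'f', 'num' }
  FIRST(Y) = { ',', 'f', 'num', ε }
  FOLLOW(Y) = { $, 'f' }
  FOLLOW(C) = { ',', 'f', 'num' }

For Y:
  PREDICT(Y → A) = { ',', 'f', 'num' }
  PREDICT(Y → ε) = { $, 'f' }
For C:
  PREDICT(C → C B f) = { ',', 'f', 'num' }
  PREDICT(C → ε) = { ',', 'f', 'num' }
For B:
  PREDICT(B → num) = { 'num' }
  PREDICT(B → C Y f) = { ',', 'f', 'num' }
  PREDICT(B → ',' ';' num) = { ',' }
A has a single production, so nothing to check there.

Conflict found: Predict set conflict for Y: { 'f' }
The grammar is NOT LL(1).

Answer: No. Predict set conflict for Y: { 'f' }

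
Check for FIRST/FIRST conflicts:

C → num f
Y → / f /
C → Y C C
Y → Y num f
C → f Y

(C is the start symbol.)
A FIRST/FIRST conflict occurs when two productions N → α and N → β for the same non-terminal have FIRST(α) ∩ FIRST(β) ≠ ∅ (with ε ∈ FIRST of a nullable right-hand side, so two nullable alternatives also conflict).

FIRST sets of the non-terminals at (or reachable through a nullable prefix from) the front of some alternative:
  FIRST(Y) = { '/' }

Productions for C:
  C → num f: FIRST = { 'num' }
  C → Y C C: FIRST = { '/' }
  C → f Y: FIRST = { 'f' }
Productions for Y:
  Y → / f /: FIRST = { '/' }
  Y → Y num f: FIRST = { '/' }

Conflict for Y: Y → / f / and Y → Y num f
  Overlap: { '/' }

Answer: Yes. Y → '/' f '/' / Y → Y num f on { '/' }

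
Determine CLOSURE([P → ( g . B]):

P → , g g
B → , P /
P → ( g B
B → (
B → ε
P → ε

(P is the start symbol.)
{ [B → . (], [B → . , P /], [B → .], [P → ( g . B] }

To compute CLOSURE, for each item [A → α.Bβ] where B is a non-terminal, add [B → .γ] for all productions B → γ; repeat for the newly added items until nothing changes.

Start with: [P → ( g . B]
  [P → ( g . B] has the dot before B: add [B → . , P /], [B → . (], [B → .]
No further items can be added.

CLOSURE = { [B → . (], [B → . , P /], [B → .], [P → ( g . B] }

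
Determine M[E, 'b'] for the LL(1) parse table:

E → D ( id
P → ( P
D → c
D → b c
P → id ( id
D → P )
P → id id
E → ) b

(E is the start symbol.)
E → D ( id

To find M[E, 'b'], we find productions for E where 'b' is in the predict set (PREDICT(N → α) = (FIRST(α) \ {ε}) ∪ (FOLLOW(N) if α ⇒* ε)).

Relevant sets:
  FIRST(D) = { '(', 'b', 'c', 'id' }

E → D ( id: PREDICT = { '(', 'b', 'c', 'id' }
  'b' is in predict set, so this production goes in M[E, 'b']
E → ) b: PREDICT = { ')' }

M[E, 'b'] = E → D ( id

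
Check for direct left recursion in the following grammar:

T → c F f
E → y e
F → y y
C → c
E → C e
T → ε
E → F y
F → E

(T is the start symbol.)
No direct left recursion

Direct left recursion occurs when N → N α for some non-terminal N (the right-hand side begins with the left-hand side itself).

T → c F f: starts with c
E → y e: starts with y
F → y y: starts with y
C → c: starts with c
E → C e: starts with C
T → ε: starts with ε
E → F y: starts with F
F → E: starts with E

No direct left recursion found.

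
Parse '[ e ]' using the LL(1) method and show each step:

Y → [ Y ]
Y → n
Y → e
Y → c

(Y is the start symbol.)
Stack is shown with the top on the left.

Stack    Input    Action
------------------------
Y $      [ e ] $  output Y → [ Y ]
[ Y ] $  [ e ] $  match '['
Y ] $    e ] $    output Y → e
e ] $    e ] $    match 'e'
] $      ] $      match ']'
$        $        accept

The string is accepted.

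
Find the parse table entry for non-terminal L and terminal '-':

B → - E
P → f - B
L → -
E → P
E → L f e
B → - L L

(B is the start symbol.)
To find M[L, '-'], we find productions for L where '-' is in the predict set (PREDICT(N → α) = (FIRST(α) \ {ε}) ∪ (FOLLOW(N) if α ⇒* ε)).

L → -: PREDICT = { '-' }
  '-' is in predict set, so this production goes in M[L, '-']

M[L, '-'] = L → -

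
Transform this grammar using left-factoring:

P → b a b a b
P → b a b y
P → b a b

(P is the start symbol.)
P → b a b P'
P' → a b
P' → y
P' → ε

Left-factoring transforms A → αβ₁ | αβ₂ into A → αA' and A' → β₁ | β₂
(α is the longest common prefix among the alternatives). Repeat until
no nonterminal has two alternatives with a common prefix.

Round 1: P has alternatives sharing prefix 'b a b'. Introduce P': P → b a b P'
  Add: P' → a b
  Add: P' → y
  Add: P' → ε

No remaining common prefixes — done.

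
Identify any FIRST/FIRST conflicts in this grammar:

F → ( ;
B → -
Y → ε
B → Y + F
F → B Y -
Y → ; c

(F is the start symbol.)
FIRST sets of the non-terminals at (or reachable through a nullable prefix from) the front of some alternative:
  FIRST(B) = { '+', '-', ';' }
  FIRST(Y) = { ';', ε }

Productions for F:
  F → ( ;: FIRST = { '(' }
  F → B Y -: FIRST = { '+', '-', ';' }
Productions for B:
  B → -: FIRST = { '-' }
  B → Y + F: FIRST = { '+', ';' }
Productions for Y:
  Y → ε: FIRST = { ε }
  Y → ; c: FIRST = { ';' }

All alternatives of each non-terminal have pairwise disjoint FIRST sets.

Answer: No FIRST/FIRST conflicts.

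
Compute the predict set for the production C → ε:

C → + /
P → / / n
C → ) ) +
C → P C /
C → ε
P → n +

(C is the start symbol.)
PREDICT(C → ε) = (FIRST(RHS) \ {ε}) ∪ (FOLLOW(C) if ε ∈ FIRST(RHS), i.e. RHS ⇒* ε)
The right-hand side is ε (FIRST(ε) = { ε }), so the predict set is FOLLOW(C) = { $, '/' }
PREDICT(C → ε) = { $, '/' }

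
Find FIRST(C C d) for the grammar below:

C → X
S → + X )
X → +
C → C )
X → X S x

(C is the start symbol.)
{ '+' }

FIRST sets of the non-terminals involved (from the grammar, by fixed-point iteration):
  FIRST(C) = { '+' }

To compute FIRST(C C d), process the symbols left to right:
Symbol C is a non-terminal. Add FIRST(C) \ {ε} = { '+' }
C is not nullable (ε ∉ FIRST(C)), so stop here.
FIRST(C C d) = { '+' }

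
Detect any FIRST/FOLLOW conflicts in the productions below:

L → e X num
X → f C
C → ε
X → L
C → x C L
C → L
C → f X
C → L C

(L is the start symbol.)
Yes. C → L with FOLLOW(C) on { 'e' }; C → L C with FOLLOW(C) on { 'e' }

Nullable non-terminals: C.
FIRST sets used below: FIRST(L) = { 'e' }

C: nullable alternative(s) C → ε; FOLLOW(C) = { 'e', 'num' }
  C → ε: FIRST \ {ε} = { } — this is the only nullable alternative, skip
  C → x C L: FIRST \ {ε} = { 'x' } — disjoint from FOLLOW(C)
  C → L: FIRST \ {ε} = { 'e' } — overlaps FOLLOW(C) on { 'e' }: CONFLICT
  C → f X: FIRST \ {ε} = { 'f' } — disjoint from FOLLOW(C)
  C → L C: FIRST \ {ε} = { 'e' } — overlaps FOLLOW(C) on { 'e' }: CONFLICT

L, X have no nullable alternative, so no FIRST/FOLLOW check is needed there.

So the grammar has 2 FIRST/FOLLOW conflicts (marked CONFLICT above).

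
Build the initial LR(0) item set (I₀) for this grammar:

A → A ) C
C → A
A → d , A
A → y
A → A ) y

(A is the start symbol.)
{ [A → . A ) C], [A → . A ) y], [A → . d , A], [A → . y], [A' → . A] }

First, augment the grammar with A' → A
I₀ = CLOSURE({ [A' → . A] }):
  [A' → . A] has the dot before A: add [A → . A ) C], [A → . d , A], [A → . y], [A → . A ) y]
No further items can be added.

I₀ = { [A → . A ) C], [A → . A ) y], [A → . d , A], [A → . y], [A' → . A] }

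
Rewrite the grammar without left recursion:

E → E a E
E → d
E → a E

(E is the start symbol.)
E → d E'
E → a E E'
E' → a E E'
E' → ε

E is directly left-recursive. The standard transformation for
  A → A α₁ | ... | A α_m | β₁ | ... | β_n
is
  A  → β₁ A' | ... | β_n A'
  A' → α₁ A' | ... | α_m A' | ε

E → d becomes E → d E'
E → a E becomes E → a E E'
E → E a E becomes E' → a E E'
Add E' → ε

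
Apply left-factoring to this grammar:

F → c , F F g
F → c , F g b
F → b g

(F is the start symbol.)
F → c , F F'
F' → F g
F' → g b
F → b g

Left-factoring transforms A → αβ₁ | αβ₂ into A → αA' and A' → β₁ | β₂
(α is the longest common prefix among the alternatives). Repeat until
no nonterminal has two alternatives with a common prefix.

Round 1: F has alternatives sharing prefix 'c , F'. Introduce F': F → c , F F'
  Add: F' → F g
  Add: F' → g b

No remaining common prefixes — done.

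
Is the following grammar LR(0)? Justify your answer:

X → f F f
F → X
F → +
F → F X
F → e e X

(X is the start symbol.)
No. Shift-reduce conflict between [X → f F f .] and [F → . +]

A grammar is LR(0) if no state in the canonical LR(0) collection has:
  - both a shift item (dot before a terminal) and a complete item (shift-reduce conflict), or
  - two or more complete items (reduce-reduce conflict; the accept item [X' → X .] counts as a complete item here).

Augment with X' → X and build the canonical LR(0) collection (I0 = CLOSURE({[X' → . X]}), then GOTO on every symbol after a dot until no new states appear). It has 11 states:
  I0: { [X → . f F f], [X' → . X] }  — shift
  I1: { [X' → X .] }  — accept
  I2: { [F → . +], [F → . F X], [F → . X], [F → . e e X], [X → . f F f], [X → f . F f] }  — shift
  I3: { [F → + .] }  — reduce
  I4: { [F → F . X], [X → . f F f], [X → f F . f] }  — shift
  I5: { [F → X .] }  — reduce
  I6: { [F → e . e X] }  — shift
  I7: { [F → e e . X], [X → . f F f] }  — shift
  I8: { [F → e e X .] }  — reduce
  I9: { [F → F X .] }  — reduce
  I10: { [F → . +], [F → . F X], [F → . X], [F → . e e X], [X → . f F f], [X → f . F f], [X → f F f .] }  — shift, reduce

Conflict in state I10:
  Shift-reduce conflict between [X → f F f .] and [F → . +]
So the grammar is NOT LR(0).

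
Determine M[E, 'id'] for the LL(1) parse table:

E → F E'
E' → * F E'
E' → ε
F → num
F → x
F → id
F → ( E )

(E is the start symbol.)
E → F E'

To find M[E, 'id'], we find productions for E where 'id' is in the predict set (PREDICT(N → α) = (FIRST(α) \ {ε}) ∪ (FOLLOW(N) if α ⇒* ε)).

Relevant sets:
  FIRST(F) = { '(', 'id', 'num', 'x' }

E → F E': PREDICT = { '(', 'id', 'num', 'x' }
  'id' is in predict set, so this production goes in M[E, 'id']

M[E, 'id'] = E → F E'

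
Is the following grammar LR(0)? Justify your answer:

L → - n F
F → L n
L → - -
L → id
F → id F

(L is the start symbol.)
Augment with L' → L and build the canonical LR(0) collection (I0 = CLOSURE({[L' → . L]}), then GOTO on every symbol after a dot until no new states appear). It has 11 states:
  I0: { [L → . - -], [L → . - n F], [L → . id], [L' → . L] }  — shift
  I1: { [L → - . -], [L → - . n F] }  — shift
  I2: { [L' → L .] }  — accept
  I3: { [L → id .] }  — reduce
  I4: { [L → - - .] }  — reduce
  I5: { [F → . L n], [F → . id F], [L → - n . F], [L → . - -], [L → . - n F], [L → . id] }  — shift
  I6: { [L → - n F .] }  — reduce
  I7: { [F → L . n] }  — shift
  I8: { [F → . L n], [F → . id F], [F → id . F], [L → . - -], [L → . - n F], [L → . id], [L → id .] }  — shift, reduce
  I9: { [F → id F .] }  — reduce
  I10: { [F → L n .] }  — reduce

Conflict in state I8:
  Shift-reduce conflict between [L → id .] and [F → . id F]
So the grammar is NOT LR(0).

Answer: No. Shift-reduce conflict between [L → id .] and [F → . id F]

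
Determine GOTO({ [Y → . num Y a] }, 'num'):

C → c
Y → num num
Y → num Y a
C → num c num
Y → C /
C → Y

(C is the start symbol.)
{ [C → . Y], [C → . c], [C → . num c num], [Y → . C /], [Y → . num Y a], [Y → . num num], [Y → num . Y a] }

GOTO(I, 'num') = CLOSURE({ [A → αX.β] : [A → α.Xβ] ∈ I, X = 'num' })

Items with dot before 'num', with the dot advanced:
  [Y → . num Y a] → [Y → num . Y a]
Closure of the advanced items:
  [Y → num . Y a] has the dot before Y: add [Y → . num num], [Y → . num Y a], [Y → . C /]
  [Y → . C /] has the dot before C: add [C → . c], [C → . num c num], [C → . Y]

GOTO = { [C → . Y], [C → . c], [C → . num c num], [Y → . C /], [Y → . num Y a], [Y → . num num], [Y → num . Y a] }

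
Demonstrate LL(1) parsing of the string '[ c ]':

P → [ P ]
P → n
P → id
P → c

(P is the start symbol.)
Stack is shown with the top on the left.

Stack    Input    Action
------------------------
P $      [ c ] $  output P → [ P ]
[ P ] $  [ c ] $  match '['
P ] $    c ] $    output P → c
c ] $    c ] $    match 'c'
] $      ] $      match ']'
$        $        accept

The string is accepted.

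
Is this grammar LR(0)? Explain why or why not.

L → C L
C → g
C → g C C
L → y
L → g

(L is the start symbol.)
No. Shift-reduce conflict between [C → g .] and [C → . g]

A grammar is LR(0) if no state in the canonical LR(0) collection has:
  - both a shift item (dot before a terminal) and a complete item (shift-reduce conflict), or
  - two or more complete items (reduce-reduce conflict; the accept item [L' → L .] counts as a complete item here).

Augment with L' → L and build the canonical LR(0) collection (I0 = CLOSURE({[L' → . L]}), then GOTO on every symbol after a dot until no new states appear). It has 9 states:
  I0: { [C → . g C C], [C → . g], [L → . C L], [L → . g], [L → . y], [L' → . L] }  — shift
  I1: { [C → . g C C], [C → . g], [L → . C L], [L → . g], [L → . y], [L → C . L] }  — shift
  I2: { [L' → L .] }  — accept
  I3: { [C → . g C C], [C → . g], [C → g . C C], [C → g .], [L → g .] }  — shift, 2 reduces
  I4: { [L → y .] }  — reduce
  I5: { [C → . g C C], [C → . g], [C → g C . C] }  — shift
  I6: { [C → . g C C], [C → . g], [C → g . C C], [C → g .] }  — shift, reduce
  I7: { [C → g C C .] }  — reduce
  I8: { [L → C L .] }  — reduce

Conflict in state I3:
  Shift-reduce conflict between [C → g .] and [C → . g]
So the grammar is NOT LR(0).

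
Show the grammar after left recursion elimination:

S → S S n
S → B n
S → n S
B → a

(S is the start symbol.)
S is directly left-recursive. The standard transformation for
  A → A α₁ | ... | A α_m | β₁ | ... | β_n
is
  A  → β₁ A' | ... | β_n A'
  A' → α₁ A' | ... | α_m A' | ε

S → B n becomes S → B n S'
S → n S becomes S → n S S'
S → S S n becomes S' → S n S'
Add S' → ε

Productions for other non-terminals are unchanged:
  B → a

Resulting grammar:
S → B n S'
S → n S S'
S' → S n S'
S' → ε
B → a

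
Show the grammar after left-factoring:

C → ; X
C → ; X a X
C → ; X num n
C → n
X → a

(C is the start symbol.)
C → ; X C'
C' → ε
C' → a X
C' → num n
C → n
X → a

Left-factoring transforms A → αβ₁ | αβ₂ into A → αA' and A' → β₁ | β₂
(α is the longest common prefix among the alternatives). Repeat until
no nonterminal has two alternatives with a common prefix.

Round 1: C has alternatives sharing prefix '; X'. Introduce C': C → ; X C'
  Add: C' → ε
  Add: C' → a X
  Add: C' → num n

No remaining common prefixes — done.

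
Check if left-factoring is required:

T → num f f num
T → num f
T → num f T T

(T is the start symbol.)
Yes, T has productions with common prefix 'num f'

Left-factoring is needed when two productions for the same non-terminal
share a common prefix on the right-hand side.

Productions for T:
  T → num f f num
  T → num f
  T → num f T T

Found common prefix 'num f' in productions for T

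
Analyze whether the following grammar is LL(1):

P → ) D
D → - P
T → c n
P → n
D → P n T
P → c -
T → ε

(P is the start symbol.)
Yes, the grammar is LL(1).

Relevant sets:
  FIRST(P) = { ')', 'c', 'n' }
  FOLLOW(T) = { $, 'n' }

For P:
  PREDICT(P → ')' D) = { ')' }
  PREDICT(P → n) = { 'n' }
  PREDICT(P → c '-') = { 'c' }
For D:
  PREDICT(D → '-' P) = { '-' }
  PREDICT(D → P n T) = { ')', 'c', 'n' }
For T:
  PREDICT(T → c n) = { 'c' }
  PREDICT(T → ε) = { $, 'n' }

All predict sets are disjoint. The grammar IS LL(1).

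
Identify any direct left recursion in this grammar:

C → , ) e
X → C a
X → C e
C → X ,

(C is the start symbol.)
Direct left recursion occurs when N → N α for some non-terminal N (the right-hand side begins with the left-hand side itself).

C → , ) e: starts with ','
X → C a: starts with C
X → C e: starts with C
C → X ,: starts with X

No direct left recursion found.

Answer: No direct left recursion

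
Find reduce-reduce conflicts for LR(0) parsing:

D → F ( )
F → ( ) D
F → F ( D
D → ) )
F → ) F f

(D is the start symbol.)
A reduce-reduce conflict occurs when an LR(0) state has two complete items [A → α .] and [B → β .] — both call for a reduction, and with no lookahead the parser cannot choose between them.

Augment with D' → D and build the canonical LR(0) collection (I0 = CLOSURE({[D' → . D]}), then GOTO on every symbol after a dot until no new states appear). It has 15 states:
  I0: { [D → . ) )], [D → . F ( )], [D' → . D], [F → . ( ) D], [F → . ) F f], [F → . F ( D] }  — shift
  I1: { [F → ( . ) D] }  — shift
  I2: { [D → ) . )], [F → ) . F f], [F → . ( ) D], [F → . ) F f], [F → . F ( D] }  — shift
  I3: { [D' → D .] }  — accept
  I4: { [D → F . ( )], [F → F . ( D] }  — shift
  I5: { [D → . ) )], [D → . F ( )], [D → F ( . )], [F → . ( ) D], [F → . ) F f], [F → . F ( D], [F → F ( . D] }  — shift
  I6: { [D → ) . )], [D → F ( ) .], [F → ) . F f], [F → . ( ) D], [F → . ) F f], [F → . F ( D] }  — shift, reduce
  I7: { [F → F ( D .] }  — reduce
  I8: { [D → ) ) .], [F → ) . F f], [F → . ( ) D], [F → . ) F f], [F → . F ( D] }  — shift, reduce
  I9: { [F → ) F . f], [F → F . ( D] }  — shift
  I10: { [D → . ) )], [D → . F ( )], [F → . ( ) D], [F → . ) F f], [F → . F ( D], [F → F ( . D] }  — shift
  I11: { [F → ) F f .] }  — reduce
  I12: { [F → ) . F f], [F → . ( ) D], [F → . ) F f], [F → . F ( D] }  — shift
  I13: { [D → . ) )], [D → . F ( )], [F → ( ) . D], [F → . ( ) D], [F → . ) F f], [F → . F ( D] }  — shift
  I14: { [F → ( ) D .] }  — reduce

No state contains more than one complete item.

Answer: No reduce-reduce conflicts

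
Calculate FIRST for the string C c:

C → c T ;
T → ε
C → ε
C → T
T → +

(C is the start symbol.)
FIRST sets of the non-terminals involved (from the grammar, by fixed-point iteration):
  FIRST(C) = { '+', 'c', ε }

To compute FIRST(C c), process the symbols left to right:
Symbol C is a non-terminal. Add FIRST(C) \ {ε} = { '+', 'c' }
C is nullable (ε ∈ FIRST(C)), continue to the next symbol.
Symbol c is a terminal. Add 'c' and stop.
FIRST(C c) = { '+', 'c' }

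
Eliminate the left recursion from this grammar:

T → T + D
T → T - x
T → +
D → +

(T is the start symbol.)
T is directly left-recursive. The standard transformation for
  A → A α₁ | ... | A α_m | β₁ | ... | β_n
is
  A  → β₁ A' | ... | β_n A'
  A' → α₁ A' | ... | α_m A' | ε

T → + becomes T → + T'
T → T + D becomes T' → + D T'
T → T - x becomes T' → - x T'
Add T' → ε

Productions for other non-terminals are unchanged:
  D → +

Resulting grammar:
T → + T'
T' → + D T'
T' → - x T'
T' → ε
D → +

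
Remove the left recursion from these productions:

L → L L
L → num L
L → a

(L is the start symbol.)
L → num L L'
L → a L'
L' → L L'
L' → ε

L is directly left-recursive. The standard transformation for
  A → A α₁ | ... | A α_m | β₁ | ... | β_n
is
  A  → β₁ A' | ... | β_n A'
  A' → α₁ A' | ... | α_m A' | ε

L → num L becomes L → num L L'
L → a becomes L → a L'
L → L L becomes L' → L L'
Add L' → ε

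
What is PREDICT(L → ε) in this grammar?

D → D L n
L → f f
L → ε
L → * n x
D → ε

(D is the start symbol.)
{ 'n' }

PREDICT(L → ε) = (FIRST(RHS) \ {ε}) ∪ (FOLLOW(L) if ε ∈ FIRST(RHS), i.e. RHS ⇒* ε)
The right-hand side is ε (FIRST(ε) = { ε }), so the predict set is FOLLOW(L) = { 'n' }
PREDICT(L → ε) = { 'n' }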